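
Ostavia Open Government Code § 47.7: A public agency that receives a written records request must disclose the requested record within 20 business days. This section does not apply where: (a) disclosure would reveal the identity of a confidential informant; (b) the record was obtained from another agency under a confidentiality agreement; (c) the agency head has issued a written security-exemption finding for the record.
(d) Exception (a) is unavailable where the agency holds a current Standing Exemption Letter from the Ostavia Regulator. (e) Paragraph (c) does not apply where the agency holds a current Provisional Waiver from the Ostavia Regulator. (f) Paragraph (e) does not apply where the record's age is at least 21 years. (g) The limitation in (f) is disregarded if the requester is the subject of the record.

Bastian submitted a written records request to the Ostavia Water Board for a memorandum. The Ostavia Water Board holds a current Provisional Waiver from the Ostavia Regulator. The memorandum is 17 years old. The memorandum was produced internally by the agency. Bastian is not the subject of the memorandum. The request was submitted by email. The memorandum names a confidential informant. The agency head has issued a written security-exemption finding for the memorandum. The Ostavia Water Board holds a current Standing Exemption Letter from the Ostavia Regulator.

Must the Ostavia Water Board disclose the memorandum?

Yes — the Ostavia Water Board must disclose the memorandum.

Exception (a): the memorandum names a confidential informant — every condition holds. Turning to paragraph (d): (d) is engaged — a current Standing Exemption Letter is held. Exception (a) does not apply.
Exception (b) does not apply: the memorandum was produced internally.
Exception (c): a written security-exemption finding has been issued — every condition holds. However, paragraphs (e)–(g) must be considered: (e) operates — a current Provisional Waiver is held. (f), which would lift (e), is not engaged — the record's age is 17 years, short of 21 years. So (c) is unavailable.
No exception is made out. the Ostavia Water Board falls within the general rule.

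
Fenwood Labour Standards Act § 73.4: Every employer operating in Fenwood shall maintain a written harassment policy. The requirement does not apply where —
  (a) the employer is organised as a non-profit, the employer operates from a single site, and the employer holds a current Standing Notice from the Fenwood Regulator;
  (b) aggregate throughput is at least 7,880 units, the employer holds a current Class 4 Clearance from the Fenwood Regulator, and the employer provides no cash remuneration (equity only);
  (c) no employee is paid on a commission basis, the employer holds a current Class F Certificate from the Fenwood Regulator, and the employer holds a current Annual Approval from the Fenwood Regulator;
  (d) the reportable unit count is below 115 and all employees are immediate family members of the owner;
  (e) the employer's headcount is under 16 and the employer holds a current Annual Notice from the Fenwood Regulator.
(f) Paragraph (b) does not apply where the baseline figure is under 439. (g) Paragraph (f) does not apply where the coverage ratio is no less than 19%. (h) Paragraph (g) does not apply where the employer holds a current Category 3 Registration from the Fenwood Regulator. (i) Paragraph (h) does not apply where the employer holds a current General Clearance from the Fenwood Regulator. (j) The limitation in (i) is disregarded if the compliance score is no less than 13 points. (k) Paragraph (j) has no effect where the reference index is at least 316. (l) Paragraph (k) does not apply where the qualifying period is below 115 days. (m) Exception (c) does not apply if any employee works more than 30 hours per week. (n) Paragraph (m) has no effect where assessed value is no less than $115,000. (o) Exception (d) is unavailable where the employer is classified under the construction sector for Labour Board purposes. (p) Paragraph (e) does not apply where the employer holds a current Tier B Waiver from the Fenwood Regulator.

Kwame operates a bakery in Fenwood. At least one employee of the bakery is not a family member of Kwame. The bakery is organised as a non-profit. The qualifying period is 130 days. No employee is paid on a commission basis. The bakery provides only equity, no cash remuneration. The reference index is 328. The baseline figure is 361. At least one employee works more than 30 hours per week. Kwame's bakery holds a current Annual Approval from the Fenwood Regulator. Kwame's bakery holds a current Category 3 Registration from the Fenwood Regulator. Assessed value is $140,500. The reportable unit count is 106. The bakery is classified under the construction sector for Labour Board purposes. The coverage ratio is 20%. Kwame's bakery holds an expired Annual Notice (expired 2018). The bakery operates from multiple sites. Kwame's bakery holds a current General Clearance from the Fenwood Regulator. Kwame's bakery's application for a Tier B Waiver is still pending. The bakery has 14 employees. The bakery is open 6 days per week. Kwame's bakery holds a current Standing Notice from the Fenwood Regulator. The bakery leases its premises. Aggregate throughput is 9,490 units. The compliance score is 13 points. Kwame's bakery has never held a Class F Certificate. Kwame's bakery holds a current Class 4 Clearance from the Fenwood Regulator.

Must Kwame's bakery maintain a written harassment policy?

No — exception (b) applies; Kwame's bakery is not required to maintain a written harassment policy.

Exception (a) requires that the employer operates from a single site; but the employer operates from multiple sites, so (a) is unavailable.
All of (b)'s requirements are met (aggregate throughput is 9,490 units, meeting the 7,880 units threshold; a current Class 4 Clearance is held; remuneration is equity-only). Considering the limiting provisions: (f) would limit (b) — the baseline figure is 361, under the 439 limit — but (g) sets (f) aside: (g) operates against (f): the coverage ratio is 20%, meeting the 19% threshold. (h) is triggered (a current Category 3 Registration is held), but is set aside by (i): (i) operates — a current General Clearance is held. (j) would limit (i) — the compliance score is 13 points, meeting the 13 points threshold — but (k) sets (j) aside: (k) is triggered — the reference index is 328, meeting the 316 threshold. (l) is not engaged (the qualifying period is 130 days, not below 115 days), so (k) stands. So (b) applies.
Exception (c) requires that the employer holds a current Class F Certificate from the Fenwood Regulator; but there is no Class F Certificate in force, so (c) is unavailable.
Exception (d) requires that all employees are immediate family members of the owner; but at least one employee is not a family member, so (d) is unavailable.
Exception (e) fails — no current Annual Notice is held.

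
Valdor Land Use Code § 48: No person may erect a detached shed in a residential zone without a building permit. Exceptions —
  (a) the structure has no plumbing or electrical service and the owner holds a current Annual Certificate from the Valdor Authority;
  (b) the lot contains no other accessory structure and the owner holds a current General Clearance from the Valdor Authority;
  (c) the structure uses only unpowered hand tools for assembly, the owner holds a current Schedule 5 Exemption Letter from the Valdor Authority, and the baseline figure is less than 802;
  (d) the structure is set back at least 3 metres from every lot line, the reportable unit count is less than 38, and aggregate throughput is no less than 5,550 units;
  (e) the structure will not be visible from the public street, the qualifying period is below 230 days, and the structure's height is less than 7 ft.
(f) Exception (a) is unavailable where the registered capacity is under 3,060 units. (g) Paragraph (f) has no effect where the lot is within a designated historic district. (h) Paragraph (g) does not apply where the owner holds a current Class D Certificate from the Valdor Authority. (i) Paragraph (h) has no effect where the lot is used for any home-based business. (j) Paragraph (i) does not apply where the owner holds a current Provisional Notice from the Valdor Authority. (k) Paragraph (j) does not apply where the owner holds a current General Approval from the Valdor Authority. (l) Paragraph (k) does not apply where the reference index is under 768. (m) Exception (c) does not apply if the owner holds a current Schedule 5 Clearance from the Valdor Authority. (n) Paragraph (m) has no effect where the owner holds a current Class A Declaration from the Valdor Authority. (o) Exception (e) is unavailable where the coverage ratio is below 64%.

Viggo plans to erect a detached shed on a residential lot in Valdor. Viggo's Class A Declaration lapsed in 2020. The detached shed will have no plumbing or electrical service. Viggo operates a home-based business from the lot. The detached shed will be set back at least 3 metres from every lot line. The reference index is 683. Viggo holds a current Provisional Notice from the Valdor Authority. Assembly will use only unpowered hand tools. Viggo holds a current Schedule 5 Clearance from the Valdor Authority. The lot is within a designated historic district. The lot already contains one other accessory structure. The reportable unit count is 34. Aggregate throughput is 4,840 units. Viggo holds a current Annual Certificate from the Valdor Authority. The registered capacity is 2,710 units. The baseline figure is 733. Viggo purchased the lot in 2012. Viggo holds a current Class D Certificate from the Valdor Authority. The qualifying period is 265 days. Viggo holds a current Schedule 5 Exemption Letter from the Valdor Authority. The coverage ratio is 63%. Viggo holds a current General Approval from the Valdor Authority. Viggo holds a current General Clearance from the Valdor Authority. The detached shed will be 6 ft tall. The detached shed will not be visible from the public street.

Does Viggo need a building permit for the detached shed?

Exception (a) is satisfied on its face — there is no plumbing or electrical service; a current Annual Certificate is held. Turning to paragraphs (f)–(l): (f) operates against (a): the registered capacity is 2,710 units, under the 3,060 units limit. (g) operates (the lot is in a historic district), but is itself disapplied by (h): (h) operates against (g): a current Class D Certificate is held. (i) would limit (h) — a home-based business operates on the lot — but (j) sets (i) aside: (j) is engaged — a current Provisional Notice is held. (k) applies (a current General Approval is held), but is itself disapplied by (l): (l) operates against (k): the reference index is 683, under the 768 limit. Exception (a) does not apply.
Exception (b) fails — the lot already has another accessory structure.
Exception (c)'s conditions are all satisfied: assembly uses only hand tools; a current Schedule 5 Exemption Letter is held; the baseline figure is 733, less than the 802 limit. However, paragraphs (m)–(n) must be considered: (m) operates against (c): a current Schedule 5 Clearance is held. (n) does not operate here (there is no Class A Declaration in force), so (m) stands. So (c) is unavailable.
Exception (d) does not apply: aggregate throughput is 4,840 units, short of 5,550 units.
Exception (e) requires that the qualifying period is below 230 days; but the qualifying period is 265 days, not below 230 days, so (e) is unavailable.
None of the exceptions is available; § 48 applies in full.

Yes — Viggo must obtain a building permit.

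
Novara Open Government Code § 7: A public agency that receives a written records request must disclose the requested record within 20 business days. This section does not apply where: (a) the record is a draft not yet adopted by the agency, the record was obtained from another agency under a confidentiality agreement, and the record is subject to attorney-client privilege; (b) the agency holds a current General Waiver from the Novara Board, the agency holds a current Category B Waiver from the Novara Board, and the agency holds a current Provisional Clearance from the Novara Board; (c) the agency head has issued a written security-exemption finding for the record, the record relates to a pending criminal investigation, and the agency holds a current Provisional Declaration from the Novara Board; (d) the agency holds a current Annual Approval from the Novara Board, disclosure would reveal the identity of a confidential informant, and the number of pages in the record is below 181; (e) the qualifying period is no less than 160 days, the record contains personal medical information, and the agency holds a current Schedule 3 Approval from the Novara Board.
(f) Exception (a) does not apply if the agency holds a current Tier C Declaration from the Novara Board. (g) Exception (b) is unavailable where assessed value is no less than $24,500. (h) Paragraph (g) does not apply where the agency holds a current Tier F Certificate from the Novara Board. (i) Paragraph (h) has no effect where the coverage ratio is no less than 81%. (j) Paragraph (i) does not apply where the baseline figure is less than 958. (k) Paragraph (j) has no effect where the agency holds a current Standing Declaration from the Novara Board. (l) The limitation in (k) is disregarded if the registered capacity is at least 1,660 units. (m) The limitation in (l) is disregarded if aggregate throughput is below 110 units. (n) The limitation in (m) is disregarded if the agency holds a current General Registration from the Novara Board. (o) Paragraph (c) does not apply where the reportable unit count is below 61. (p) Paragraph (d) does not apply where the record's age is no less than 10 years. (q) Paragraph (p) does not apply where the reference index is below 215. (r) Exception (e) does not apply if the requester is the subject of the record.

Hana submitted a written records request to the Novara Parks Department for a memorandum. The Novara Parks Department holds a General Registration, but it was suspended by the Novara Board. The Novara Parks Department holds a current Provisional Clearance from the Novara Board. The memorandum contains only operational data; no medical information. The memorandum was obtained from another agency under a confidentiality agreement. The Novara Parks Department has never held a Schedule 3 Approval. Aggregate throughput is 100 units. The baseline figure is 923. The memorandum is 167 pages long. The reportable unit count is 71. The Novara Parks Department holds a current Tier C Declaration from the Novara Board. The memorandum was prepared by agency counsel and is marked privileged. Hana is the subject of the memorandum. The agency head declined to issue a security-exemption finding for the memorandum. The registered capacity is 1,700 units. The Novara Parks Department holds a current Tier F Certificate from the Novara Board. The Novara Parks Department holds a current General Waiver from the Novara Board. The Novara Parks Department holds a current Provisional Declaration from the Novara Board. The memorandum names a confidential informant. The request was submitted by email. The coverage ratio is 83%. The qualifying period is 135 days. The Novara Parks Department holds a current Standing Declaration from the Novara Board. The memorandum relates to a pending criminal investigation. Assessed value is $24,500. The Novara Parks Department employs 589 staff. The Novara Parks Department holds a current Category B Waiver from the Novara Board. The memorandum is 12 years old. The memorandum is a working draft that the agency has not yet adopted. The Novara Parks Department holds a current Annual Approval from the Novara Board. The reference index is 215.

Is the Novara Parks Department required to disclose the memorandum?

Yes — the Novara Parks Department must disclose the memorandum.

Exception (a) is satisfied on its face — the memorandum is an unadopted draft; the memorandum was obtained under a confidentiality agreement; the memorandum is privileged. However, paragraph (f) must be considered: (f) is triggered — a current Tier C Declaration is held. So (a) is unavailable.
Exception (b): a current General Waiver is held; a current Category B Waiver is held; a current Provisional Clearance is held — every condition holds. But applying paragraphs (g)–(n): (g) operates — assessed value is $24,500, meeting the $24,500 threshold. (h) would limit (g) — a current Tier F Certificate is held — but (i) sets (h) aside: (i) operates against (h): the coverage ratio is 83%, meeting the 81% threshold. (j) would limit (i) — the baseline figure is 923, less than the 958 limit — but (k) sets (j) aside: (k) operates — a current Standing Declaration is held. (l) operates (the registered capacity is 1,700 units, meeting the 1,660 units threshold), but is set aside by (m): (m) is triggered — aggregate throughput is 100 units, below the 110 units limit. (n), which would lift (m), does not operate here — the General Registration is not current. Exception (b) does not apply.
Exception (c) fails — the agency head declined to issue a security-exemption finding.
Exception (d): a current Annual Approval is held; the memorandum names a confidential informant; the number of pages in the record is 167, below the 181 limit — every condition holds. However, paragraphs (p)–(q) must be considered: (p) is triggered — the record's age is 12 years, meeting the 10 years threshold. (q), which would lift (p), is not triggered — the reference index is 215, not below 215. Exception (d) does not apply.
Exception (e) does not apply: the qualifying period is 135 days, short of 160 days.
No exception applies. The general rule governs.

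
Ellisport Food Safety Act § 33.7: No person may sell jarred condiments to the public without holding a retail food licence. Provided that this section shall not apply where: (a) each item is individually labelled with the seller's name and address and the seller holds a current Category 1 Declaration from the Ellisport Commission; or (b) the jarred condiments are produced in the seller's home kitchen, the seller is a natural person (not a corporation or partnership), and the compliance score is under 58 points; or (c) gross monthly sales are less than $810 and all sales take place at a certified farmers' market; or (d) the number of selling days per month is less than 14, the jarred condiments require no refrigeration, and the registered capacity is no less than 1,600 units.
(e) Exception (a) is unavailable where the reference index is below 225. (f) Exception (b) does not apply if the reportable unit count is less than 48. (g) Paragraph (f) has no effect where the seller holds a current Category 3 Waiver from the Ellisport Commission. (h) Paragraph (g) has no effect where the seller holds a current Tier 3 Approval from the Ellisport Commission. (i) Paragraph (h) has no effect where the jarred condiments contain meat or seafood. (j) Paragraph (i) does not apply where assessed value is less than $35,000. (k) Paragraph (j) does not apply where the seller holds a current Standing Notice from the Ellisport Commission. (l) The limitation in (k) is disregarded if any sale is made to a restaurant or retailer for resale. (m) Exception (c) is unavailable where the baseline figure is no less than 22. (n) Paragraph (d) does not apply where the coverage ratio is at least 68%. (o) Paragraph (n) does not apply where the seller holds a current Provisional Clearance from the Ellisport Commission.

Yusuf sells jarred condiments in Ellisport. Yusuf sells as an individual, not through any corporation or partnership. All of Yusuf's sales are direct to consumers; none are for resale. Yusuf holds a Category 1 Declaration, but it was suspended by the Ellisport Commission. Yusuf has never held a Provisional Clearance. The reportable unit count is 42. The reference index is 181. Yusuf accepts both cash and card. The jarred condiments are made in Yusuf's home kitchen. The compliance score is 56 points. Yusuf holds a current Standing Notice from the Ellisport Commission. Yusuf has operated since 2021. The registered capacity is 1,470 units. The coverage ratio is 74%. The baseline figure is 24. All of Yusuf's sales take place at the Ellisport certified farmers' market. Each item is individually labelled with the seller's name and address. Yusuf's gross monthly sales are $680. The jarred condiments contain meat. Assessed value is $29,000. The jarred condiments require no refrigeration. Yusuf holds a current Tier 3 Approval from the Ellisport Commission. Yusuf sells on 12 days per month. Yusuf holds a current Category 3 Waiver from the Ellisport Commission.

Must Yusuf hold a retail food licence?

No — exception (b) applies; Yusuf is not required to hold a retail food licence.

Exception (a) does not apply: no current Category 1 Declaration is held.
Exception (b) is satisfied on its face — the jarred condiments are home-kitchen produced; the seller is a natural person; the compliance score is 56 points, under the 58 points limit. Under paragraphs (f)–(l): (f) would limit (b) — the reportable unit count is 42, less than the 48 limit — but (g) sets (f) aside: (g) operates against (f): a current Category 3 Waiver is held. (h) would limit (g) — a current Tier 3 Approval is held — but (i) sets (h) aside: (i) operates against (h): the jarred condiments contain meat. (j) is engaged (assessed value is $29,000, less than the $35,000 limit), but is displaced by (k): (k) operates — a current Standing Notice is held. (l) does not operate here (no sales are for resale), so (k) stands. (b) remains available.
Exception (c)'s conditions are all satisfied: gross monthly sales are $680, less than the $810 limit; all sales are at a certified farmers' market. But: (m) applies — the baseline figure is 24, meeting the 22 threshold. So (c) is unavailable.
Exception (d) requires that the registered capacity is no less than 1,600 units; but the registered capacity is 1,470 units, short of 1,600 units, so (d) is unavailable.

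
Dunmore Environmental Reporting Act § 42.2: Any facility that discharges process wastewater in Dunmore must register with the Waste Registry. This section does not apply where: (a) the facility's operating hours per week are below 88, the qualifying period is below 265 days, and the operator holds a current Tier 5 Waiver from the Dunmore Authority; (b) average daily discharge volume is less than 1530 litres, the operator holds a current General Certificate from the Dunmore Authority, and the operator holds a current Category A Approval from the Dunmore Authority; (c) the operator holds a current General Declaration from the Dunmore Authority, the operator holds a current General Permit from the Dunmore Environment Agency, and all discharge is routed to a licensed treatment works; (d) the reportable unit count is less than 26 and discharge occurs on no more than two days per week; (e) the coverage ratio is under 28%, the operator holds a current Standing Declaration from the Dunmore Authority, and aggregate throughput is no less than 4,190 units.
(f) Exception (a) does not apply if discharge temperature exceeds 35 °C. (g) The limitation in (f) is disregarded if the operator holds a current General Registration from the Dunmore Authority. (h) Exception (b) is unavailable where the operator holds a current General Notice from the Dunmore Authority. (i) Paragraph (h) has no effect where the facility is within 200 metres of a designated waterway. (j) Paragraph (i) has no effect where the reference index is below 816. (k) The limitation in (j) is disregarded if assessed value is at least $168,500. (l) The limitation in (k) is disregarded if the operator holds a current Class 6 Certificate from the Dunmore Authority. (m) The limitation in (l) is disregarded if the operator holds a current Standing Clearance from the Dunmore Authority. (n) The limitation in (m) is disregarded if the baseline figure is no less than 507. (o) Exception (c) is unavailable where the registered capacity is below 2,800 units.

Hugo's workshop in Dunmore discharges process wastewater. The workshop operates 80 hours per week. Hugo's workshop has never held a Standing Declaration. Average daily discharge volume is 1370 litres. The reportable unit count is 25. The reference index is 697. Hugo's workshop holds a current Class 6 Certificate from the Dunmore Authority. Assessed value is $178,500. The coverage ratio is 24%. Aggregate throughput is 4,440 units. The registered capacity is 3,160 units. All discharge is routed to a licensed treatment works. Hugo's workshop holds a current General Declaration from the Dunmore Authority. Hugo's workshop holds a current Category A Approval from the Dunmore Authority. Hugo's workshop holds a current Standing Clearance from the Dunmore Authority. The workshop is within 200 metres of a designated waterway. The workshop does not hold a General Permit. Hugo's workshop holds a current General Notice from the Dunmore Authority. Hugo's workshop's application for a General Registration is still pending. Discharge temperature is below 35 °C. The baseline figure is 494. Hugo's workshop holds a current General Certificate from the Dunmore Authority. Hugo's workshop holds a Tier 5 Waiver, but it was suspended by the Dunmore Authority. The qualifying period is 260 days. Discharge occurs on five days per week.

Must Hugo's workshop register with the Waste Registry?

No — exception (b) applies; Hugo's workshop is not required to register with the Waste Registry.

Exception (a) requires that the operator holds a current Tier 5 Waiver from the Dunmore Authority; but no current Tier 5 Waiver is held, so (a) is unavailable.
Exception (b): average daily discharge volume is 1370 litres, less than the 1530 litres limit; a current General Certificate is held; a current Category A Approval is held — every condition holds. As to paragraphs (h)–(n): (h) is triggered (a current General Notice is held), but yields to (i): (i) applies — the workshop is within 200 m of a designated waterway. (j) applies (the reference index is 697, below the 816 limit), but is itself disapplied by (k): (k) operates against (j): assessed value is $178,500, meeting the $168,500 threshold. (l) applies (a current Class 6 Certificate is held), but yields to (m): (m) applies — a current Standing Clearance is held. (n), which would lift (m), is inapplicable — the baseline figure is 494, short of 507. So (b) applies.
Exception (c) does not apply: no General Permit is held.
Exception (d) requires that discharge occurs on no more than two days per week; but discharge occurs on five days per week, so (d) is unavailable.
Exception (e) does not apply: there is no Standing Declaration in force.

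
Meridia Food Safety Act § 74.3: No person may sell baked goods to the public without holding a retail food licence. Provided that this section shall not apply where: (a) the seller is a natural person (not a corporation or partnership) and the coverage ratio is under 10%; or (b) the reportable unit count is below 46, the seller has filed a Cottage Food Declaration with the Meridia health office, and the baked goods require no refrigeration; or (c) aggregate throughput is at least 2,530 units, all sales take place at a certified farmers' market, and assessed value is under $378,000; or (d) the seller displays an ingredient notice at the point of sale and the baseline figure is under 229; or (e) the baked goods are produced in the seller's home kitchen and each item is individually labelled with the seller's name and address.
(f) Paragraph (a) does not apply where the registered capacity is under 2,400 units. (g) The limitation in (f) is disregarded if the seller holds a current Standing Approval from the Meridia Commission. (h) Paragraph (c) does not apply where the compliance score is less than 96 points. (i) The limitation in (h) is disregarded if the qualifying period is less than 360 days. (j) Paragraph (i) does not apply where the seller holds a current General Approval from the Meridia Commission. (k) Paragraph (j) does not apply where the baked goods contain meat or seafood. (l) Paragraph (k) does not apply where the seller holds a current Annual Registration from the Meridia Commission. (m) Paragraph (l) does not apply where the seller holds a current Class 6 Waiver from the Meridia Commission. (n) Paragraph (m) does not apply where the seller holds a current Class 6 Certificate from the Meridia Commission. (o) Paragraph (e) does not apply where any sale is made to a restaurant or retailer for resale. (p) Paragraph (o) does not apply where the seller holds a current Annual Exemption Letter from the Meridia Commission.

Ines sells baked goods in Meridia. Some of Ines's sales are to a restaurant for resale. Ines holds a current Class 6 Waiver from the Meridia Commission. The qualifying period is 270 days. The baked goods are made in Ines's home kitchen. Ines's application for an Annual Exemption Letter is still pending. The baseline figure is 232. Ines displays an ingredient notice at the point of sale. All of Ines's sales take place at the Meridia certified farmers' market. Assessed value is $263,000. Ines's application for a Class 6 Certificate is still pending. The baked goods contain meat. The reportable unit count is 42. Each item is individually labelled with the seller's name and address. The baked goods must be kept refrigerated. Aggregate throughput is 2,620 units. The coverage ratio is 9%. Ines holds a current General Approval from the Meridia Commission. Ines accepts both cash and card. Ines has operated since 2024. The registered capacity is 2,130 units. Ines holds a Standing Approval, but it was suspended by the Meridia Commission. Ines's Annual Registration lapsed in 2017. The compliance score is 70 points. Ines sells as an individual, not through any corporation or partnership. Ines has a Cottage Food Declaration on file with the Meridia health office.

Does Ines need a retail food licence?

No — exception (c) applies; Ines is not required to hold a retail food licence.

Exception (a) is satisfied on its face — the seller is a natural person; the coverage ratio is 9%, under the 10% limit. However, paragraphs (f)–(g) must be considered: (f) is engaged — the registered capacity is 2,130 units, under the 2,400 units limit. (g) is inapplicable (the Standing Approval is not current), so (f) stands. Exception (a) does not apply.
Exception (b) does not apply: the baked goods require refrigeration.
Exception (c)'s conditions are all satisfied: aggregate throughput is 2,620 units, meeting the 2,530 units threshold; all sales are at a certified farmers' market; assessed value is $263,000, under the $378,000 limit. As to paragraphs (h)–(n): (h) is triggered (the compliance score is 70 points, less than the 96 points limit), but is set aside by (i): (i) operates — the qualifying period is 270 days, less than the 360 days limit. (j) is triggered (a current General Approval is held), but is overridden by (k): (k) operates against (j): the baked goods contain meat. (l) does not operate here (the Annual Registration is not current), so (k) stands. Exception (c) stands.
Exception (d) fails — the baseline figure is 232, not under 229.
Exception (e): the baked goods are home-kitchen produced; items are individually labelled — every condition holds. But applying paragraphs (o)–(p): (o) operates against (e): some sales are to a restaurant for resale. (p) is inapplicable (no current Annual Exemption Letter is held), so (o) stands. So (e) is unavailable.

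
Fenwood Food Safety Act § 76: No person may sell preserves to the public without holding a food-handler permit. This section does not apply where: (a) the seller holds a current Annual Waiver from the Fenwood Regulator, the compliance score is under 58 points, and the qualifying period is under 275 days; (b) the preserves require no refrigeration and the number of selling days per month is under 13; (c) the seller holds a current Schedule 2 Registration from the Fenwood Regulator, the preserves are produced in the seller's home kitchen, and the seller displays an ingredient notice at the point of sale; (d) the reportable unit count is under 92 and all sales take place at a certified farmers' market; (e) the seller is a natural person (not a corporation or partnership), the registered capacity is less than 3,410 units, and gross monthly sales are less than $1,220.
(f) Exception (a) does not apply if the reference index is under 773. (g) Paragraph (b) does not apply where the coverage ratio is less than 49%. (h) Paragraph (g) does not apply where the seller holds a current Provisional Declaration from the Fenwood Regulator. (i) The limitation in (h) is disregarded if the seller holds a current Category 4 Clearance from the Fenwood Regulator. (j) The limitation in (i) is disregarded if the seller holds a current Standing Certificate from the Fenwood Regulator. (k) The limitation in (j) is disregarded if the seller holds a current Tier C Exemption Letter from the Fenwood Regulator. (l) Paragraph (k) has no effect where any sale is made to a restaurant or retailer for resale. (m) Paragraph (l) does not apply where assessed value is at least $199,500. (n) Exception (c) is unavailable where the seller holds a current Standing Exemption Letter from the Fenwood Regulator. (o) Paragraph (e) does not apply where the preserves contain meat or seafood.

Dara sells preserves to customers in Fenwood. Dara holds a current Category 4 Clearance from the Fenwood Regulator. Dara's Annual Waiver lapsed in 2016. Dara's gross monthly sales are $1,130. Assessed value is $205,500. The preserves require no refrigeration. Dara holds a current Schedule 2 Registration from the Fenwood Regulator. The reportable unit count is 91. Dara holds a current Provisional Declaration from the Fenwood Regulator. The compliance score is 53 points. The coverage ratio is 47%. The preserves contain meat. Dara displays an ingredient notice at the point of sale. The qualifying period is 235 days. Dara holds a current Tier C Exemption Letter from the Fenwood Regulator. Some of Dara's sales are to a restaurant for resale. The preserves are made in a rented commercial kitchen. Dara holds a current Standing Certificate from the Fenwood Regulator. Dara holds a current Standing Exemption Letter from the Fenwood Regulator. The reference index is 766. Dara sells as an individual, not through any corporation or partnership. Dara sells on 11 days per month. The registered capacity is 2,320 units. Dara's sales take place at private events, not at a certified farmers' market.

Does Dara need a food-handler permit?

Yes — Dara must hold a food-handler permit.

Exception (a) fails — no current Annual Waiver is held.
Exception (b)'s conditions are all satisfied: the preserves are shelf-stable; the number of selling days per month is 11, under the 13 limit. But applying paragraphs (g)–(m): (g) operates against (b): the coverage ratio is 47%, less than the 49% limit. (h) would limit (g) — a current Provisional Declaration is held — but (i) sets (h) aside: (i) operates against (h): a current Category 4 Clearance is held. (j) is triggered (a current Standing Certificate is held), but is itself disapplied by (k): (k) operates — a current Tier C Exemption Letter is held. (l) would limit (k) — some sales are to a restaurant for resale — but (m) sets (l) aside: (m) operates against (l): assessed value is $205,500, meeting the $199,500 threshold. (b) is therefore removed.
Exception (c) fails — the preserves are made in a commercial kitchen, not a home kitchen.
Exception (d) does not apply: sales are at private events, not a certified farmers' market.
Exception (e): the seller is a natural person; the registered capacity is 2,320 units, less than the 3,410 units limit; gross monthly sales are $1,130, less than the $1,220 limit — every condition holds. Turning to paragraph (o): (o) applies — the preserves contain meat. (e) is therefore removed.
Every exception is unavailable, so the rule governs.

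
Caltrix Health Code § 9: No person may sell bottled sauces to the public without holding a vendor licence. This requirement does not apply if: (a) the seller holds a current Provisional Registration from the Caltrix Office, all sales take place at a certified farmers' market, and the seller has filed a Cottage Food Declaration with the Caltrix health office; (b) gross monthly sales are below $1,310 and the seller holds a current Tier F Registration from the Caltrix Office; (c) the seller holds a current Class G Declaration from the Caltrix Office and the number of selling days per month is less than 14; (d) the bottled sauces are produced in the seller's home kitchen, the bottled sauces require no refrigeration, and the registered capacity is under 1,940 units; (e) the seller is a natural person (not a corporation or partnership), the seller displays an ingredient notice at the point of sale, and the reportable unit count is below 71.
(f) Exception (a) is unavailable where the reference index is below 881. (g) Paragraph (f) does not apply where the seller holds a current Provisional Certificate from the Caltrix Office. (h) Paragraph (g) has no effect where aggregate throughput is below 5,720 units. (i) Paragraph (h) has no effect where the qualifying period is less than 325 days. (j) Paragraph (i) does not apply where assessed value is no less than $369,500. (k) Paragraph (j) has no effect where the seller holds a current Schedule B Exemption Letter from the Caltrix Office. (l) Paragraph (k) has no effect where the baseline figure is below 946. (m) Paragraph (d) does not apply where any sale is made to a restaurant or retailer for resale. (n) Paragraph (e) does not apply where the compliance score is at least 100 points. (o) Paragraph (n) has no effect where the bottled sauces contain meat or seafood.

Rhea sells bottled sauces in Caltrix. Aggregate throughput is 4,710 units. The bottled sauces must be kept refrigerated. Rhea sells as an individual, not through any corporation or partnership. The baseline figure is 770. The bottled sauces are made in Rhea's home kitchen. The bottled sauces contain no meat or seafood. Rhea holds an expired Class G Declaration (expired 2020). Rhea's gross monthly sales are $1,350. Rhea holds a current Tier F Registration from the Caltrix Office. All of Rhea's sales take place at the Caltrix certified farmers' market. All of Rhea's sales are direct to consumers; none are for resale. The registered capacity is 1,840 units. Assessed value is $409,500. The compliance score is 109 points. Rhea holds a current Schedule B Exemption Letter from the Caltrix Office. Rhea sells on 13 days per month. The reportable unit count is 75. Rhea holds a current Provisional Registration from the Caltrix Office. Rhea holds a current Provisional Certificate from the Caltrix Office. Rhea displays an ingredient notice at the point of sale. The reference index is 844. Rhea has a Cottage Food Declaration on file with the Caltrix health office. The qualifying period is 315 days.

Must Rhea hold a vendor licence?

Yes — Rhea must hold a vendor licence.

Exception (a): a current Provisional Registration is held; all sales are at a certified farmers' market; a Cottage Food Declaration is on file — every condition holds. But applying paragraphs (f)–(l): (f) operates — the reference index is 844, below the 881 limit. (g) would limit (f) — a current Provisional Certificate is held — but (h) sets (g) aside: (h) operates against (g): aggregate throughput is 4,710 units, below the 5,720 units limit. (i) would limit (h) — the qualifying period is 315 days, less than the 325 days limit — but (j) sets (i) aside: (j) applies — assessed value is $409,500, meeting the $369,500 threshold. (k) would limit (j) — a current Schedule B Exemption Letter is held — but (l) sets (k) aside: (l) applies — the baseline figure is 770, below the 946 limit. Exception (a) does not apply.
Exception (b) requires that gross monthly sales are below $1,310; but gross monthly sales are $1,350, not below $1,310, so (b) is unavailable.
Exception (c) does not apply: there is no Class G Declaration in force.
Exception (d) does not apply: the bottled sauces require refrigeration.
Exception (e) does not apply: the reportable unit count is 75, not below 71.
No exception applies. The general rule governs.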